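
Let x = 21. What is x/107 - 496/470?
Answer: -21601/25145 ≈ -0.85906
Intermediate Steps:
x/107 - 496/470 = 21/107 - 496/470 = 21*(1/107) - 496*1/470 = 21/107 - 248/235 = -21601/25145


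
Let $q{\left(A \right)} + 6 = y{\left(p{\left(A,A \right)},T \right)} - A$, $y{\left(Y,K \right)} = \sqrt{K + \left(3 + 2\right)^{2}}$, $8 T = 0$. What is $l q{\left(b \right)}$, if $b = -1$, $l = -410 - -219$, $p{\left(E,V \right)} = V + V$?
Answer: $0$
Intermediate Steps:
$T = 0$ ($T = \frac{1}{8} \cdot 0 = 0$)
$p{\left(E,V \right)} = 2 V$
$l = -191$ ($l = -410 + 219 = -191$)
$y{\left(Y,K \right)} = \sqrt{25 + K}$ ($y{\left(Y,K \right)} = \sqrt{K + 5^{2}} = \sqrt{K + 25} = \sqrt{25 + K}$)
$q{\left(A \right)} = -1 - A$ ($q{\left(A \right)} = -6 - \left(A - \sqrt{25 + 0}\right) = -6 - \left(-5 + A\right) = -1 - A$)
$l q{\left(b \right)} = - 191 \left(-1 - -1\right) = - 191 \left(-1 + 1\right) = \left(-191\right) 0 = 0$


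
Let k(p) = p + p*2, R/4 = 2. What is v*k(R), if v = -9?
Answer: -216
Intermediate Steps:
R = 8 (R = 4*2 = 8)
k(p) = 3*p (k(p) = p + 2*p = 3*p)
v*k(R) = -27*8 = -9*24 = -216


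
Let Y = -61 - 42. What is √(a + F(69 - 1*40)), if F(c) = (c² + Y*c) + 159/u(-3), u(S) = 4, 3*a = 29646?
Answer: √31103/2 ≈ 88.180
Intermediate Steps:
a = 9882 (a = (⅓)*29646 = 9882)
Y = -103
F(c) = 159/4 + c² - 103*c (F(c) = (c² - 103*c) + 159/4 = 159/4 + c² - 103*c)
√(a + F(69 - 1*40)) = √(9882 + (159/4 + (69 - 1*40)² - 103*(69 - 1*40))) = √(9882 + (159/4 + (69 - 40)² - 103*(69 - 40))) = √(9882 + (159/4 + 29² - 103*29)) = √(9882 + (159/4 + 841 - 2987)) = √(9882 - 8425/4) = √(31103/4) = √31103/2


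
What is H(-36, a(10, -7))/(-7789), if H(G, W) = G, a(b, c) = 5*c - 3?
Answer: 36/7789 ≈ 0.0046219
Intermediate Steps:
a(b, c) = -3 + 5*c
H(-36, a(10, -7))/(-7789) = -36/(-7789) = -36*(-1/7789) = 36/7789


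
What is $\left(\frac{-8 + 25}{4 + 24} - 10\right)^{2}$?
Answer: $\frac{69169}{784} \approx 88.226$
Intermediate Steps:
$\left(\frac{-8 + 25}{4 + 24} - 10\right)^{2} = \left(\frac{17}{28} - 10\right)^{2} = \left(- \frac{263}{28}\right)^{2} = \frac{69169}{784}$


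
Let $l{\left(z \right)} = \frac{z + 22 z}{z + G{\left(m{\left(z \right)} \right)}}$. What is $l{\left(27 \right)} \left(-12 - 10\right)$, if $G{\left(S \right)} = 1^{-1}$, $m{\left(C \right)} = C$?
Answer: $- \frac{6831}{14} \approx -487.93$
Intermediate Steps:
$G{\left(S \right)} = 1$
$l{\left(z \right)} = \frac{23 z}{1 + z}$ ($l{\left(z \right)} = \frac{z + 22 z}{z + 1} = \frac{23 z}{1 + z}$)
$l{\left(27 \right)} \left(-12 - 10\right) = 23 \cdot 27 \frac{1}{1 + 27} \left(-12 - 10\right) = 23 \cdot 27 \cdot \frac{1}{28} \left(-22\right) = \frac{621}{28} \left(-22\right) = - \frac{6831}{14}$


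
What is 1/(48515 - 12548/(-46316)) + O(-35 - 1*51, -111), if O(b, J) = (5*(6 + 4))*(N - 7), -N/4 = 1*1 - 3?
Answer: 28087927679/561758322 ≈ 50.000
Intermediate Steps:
N = 8 (N = -4*(1*1 - 3) = -4*(1 - 3) = -4*(-2) = 8)
O(b, J) = 50 (O(b, J) = (5*(6 + 4))*(8 - 7) = (5*10)*1 = 50*1 = 50)
1/(48515 - 12548/(-46316)) + O(-35 - 1*51, -111) = 1/(48515 - 12548/(-46316)) + 50 = 1/(48515 - 12548*(-1/46316)) + 50 = 1/(48515 + 3137/11579) + 50 = 1/(561758322/11579) + 50 = 11579/561758322 + 50 = 28087927679/561758322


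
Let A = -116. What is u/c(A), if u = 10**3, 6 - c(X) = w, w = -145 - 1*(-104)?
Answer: 1000/47 ≈ 21.277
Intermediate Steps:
w = -41 (w = -145 + 104 = -41)
c(X) = 47 (c(X) = 6 - 1*(-41) = 6 + 41 = 47)
u = 1000
u/c(A) = 1000/47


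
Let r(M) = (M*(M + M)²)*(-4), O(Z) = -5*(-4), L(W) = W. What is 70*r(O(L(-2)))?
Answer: -8960000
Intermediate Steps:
O(Z) = 20
r(M) = -16*M³ (r(M) = (M*(2*M)²)*(-4) = (M*(4*M²))*(-4) = (4*M³)*(-4) = -16*M³)
70*r(O(L(-2))) = 70*(-16*20³) = 70*(-16*8000) = 70*(-128000) = -8960000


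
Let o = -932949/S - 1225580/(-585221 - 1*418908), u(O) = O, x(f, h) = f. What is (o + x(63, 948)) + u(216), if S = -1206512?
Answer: 340422217088773/1211493688048 ≈ 280.99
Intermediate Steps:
o = 2415478123381/1211493688048 (o = -932949/(-1206512) - 1225580/(-585221 - 1*418908) = -932949*(-1/1206512) - 1225580/(-585221 - 418908) = 932949/1206512 - 1225580/(-1004129) = 932949/1206512 - 1225580*(-1/1004129) = 932949/1206512 + 1225580/1004129 = 2415478123381/1211493688048 ≈ 1.9938)
(o + x(63, 948)) + u(216) = (2415478123381/1211493688048 + 63) + 216 = 78739580470405/1211493688048 + 216 = 340422217088773/1211493688048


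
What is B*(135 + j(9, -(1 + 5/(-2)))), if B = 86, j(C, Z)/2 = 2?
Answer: 11954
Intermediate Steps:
j(C, Z) = 4 (j(C, Z) = 2*2 = 4)
B*(135 + j(9, -(1 + 5/(-2)))) = 86*(135 + 4) = 86*139 = 11954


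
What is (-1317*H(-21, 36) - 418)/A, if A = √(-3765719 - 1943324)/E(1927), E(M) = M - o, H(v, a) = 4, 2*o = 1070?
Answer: 7914912*I*√5709043/5709043 ≈ 3312.6*I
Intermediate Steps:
o = 535 (o = (½)*1070 = 535)
E(M) = -535 + M (E(M) = M - 1*535 = M - 535 = -535 + M)
A = I*√5709043/1392 (A = √(-3765719 - 1943324)/(-535 + 1927) = √(-5709043)/1392 = (I*√5709043)*(1/1392) = I*√5709043/1392 ≈ 1.7165*I)
(-1317*H(-21, 36) - 418)/A = (-1317*4 - 418)/((I*√5709043/1392)) = (-5268 - 418)*(-1392*I*√5709043/5709043) = -(-7914912)*I*√5709043/5709043 = 7914912*I*√5709043/5709043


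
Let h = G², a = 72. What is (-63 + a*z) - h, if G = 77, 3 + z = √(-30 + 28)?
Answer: -6208 + 72*I*√2 ≈ -6208.0 + 101.82*I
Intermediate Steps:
z = -3 + I*√2 (z = -3 + √(-30 + 28) = -3 + √(-2) = -3 + I*√2 ≈ -3.0 + 1.4142*I)
h = 5929 (h = 77² = 5929)
(-63 + a*z) - h = (-63 + 72*(-3 + I*√2)) - 1*5929 = (-63 + (-216 + 72*I*√2)) - 5929 = (-279 + 72*I*√2) - 5929 = -6208 + 72*I*√2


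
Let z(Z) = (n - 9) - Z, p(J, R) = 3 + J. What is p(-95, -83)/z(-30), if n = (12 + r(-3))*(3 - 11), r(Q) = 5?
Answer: ⅘ ≈ 0.80000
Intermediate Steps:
n = -136 (n = (12 + 5)*(3 - 11) = 17*(-8) = -136)
z(Z) = -145 - Z (z(Z) = (-136 - 9) - Z = -145 - Z)
p(-95, -83)/z(-30) = (3 - 95)/(-145 - 1*(-30)) = -92/(-145 + 30) = -92/(-115) = -92*(-1/115) = ⅘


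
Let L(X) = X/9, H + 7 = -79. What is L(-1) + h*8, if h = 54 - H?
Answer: 10079/9 ≈ 1119.9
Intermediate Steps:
H = -86 (H = -7 - 79 = -86)
L(X) = X/9 (L(X) = X*(1/9) = X/9)
h = 140 (h = 54 - 1*(-86) = 54 + 86 = 140)
L(-1) + h*8 = (1/9)*(-1) + 140*8 = -1/9 + 1120 = 10079/9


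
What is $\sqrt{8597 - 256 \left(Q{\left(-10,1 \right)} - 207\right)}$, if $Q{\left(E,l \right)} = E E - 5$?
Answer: $3 \sqrt{4141} \approx 193.05$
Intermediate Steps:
$Q{\left(E,l \right)} = -5 + E^{2}$ ($Q{\left(E,l \right)} = E^{2} - 5 = -5 + E^{2}$)
$\sqrt{8597 - 256 \left(Q{\left(-10,1 \right)} - 207\right)} = \sqrt{8597 - 256 \left(\left(-5 + \left(-10\right)^{2}\right) - 207\right)} = \sqrt{8597 - 256 \left(\left(-5 + 100\right) - 207\right)} = \sqrt{8597 - 256 \left(95 - 207\right)} = \sqrt{8597 - -28672} = \sqrt{8597 + 28672} = \sqrt{37269} = 3 \sqrt{4141}$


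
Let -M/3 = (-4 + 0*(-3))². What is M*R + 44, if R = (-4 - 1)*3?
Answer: 764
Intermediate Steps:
R = -15 (R = -5*3 = -15)
M = -48 (M = -3*(-4 + 0*(-3))² = -3*(-4 + 0)² = -3*(-4)² = -3*16 = -48)
M*R + 44 = -48*(-15) + 44 = 720 + 44 = 764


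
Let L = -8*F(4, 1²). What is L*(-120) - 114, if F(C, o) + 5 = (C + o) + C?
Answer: 3726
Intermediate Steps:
F(C, o) = -5 + o + 2*C (F(C, o) = -5 + ((C + o) + C) = -5 + (o + 2*C) = -5 + o + 2*C)
L = -32 (L = -8*(-5 + 1² + 2*4) = -8*(-5 + 1 + 8) = -8*4 = -32)
L*(-120) - 114 = -32*(-120) - 114 = 3840 - 114 = 3726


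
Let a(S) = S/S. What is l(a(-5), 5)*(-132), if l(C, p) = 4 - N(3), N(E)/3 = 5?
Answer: 1452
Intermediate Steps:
a(S) = 1
N(E) = 15 (N(E) = 3*5 = 15)
l(C, p) = -11 (l(C, p) = 4 - 1*15 = 4 - 15 = -11)
l(a(-5), 5)*(-132) = -11*(-132) = 1452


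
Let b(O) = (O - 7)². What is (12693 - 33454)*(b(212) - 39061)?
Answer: -61535604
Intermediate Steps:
b(O) = (-7 + O)²
(12693 - 33454)*(b(212) - 39061) = (12693 - 33454)*((-7 + 212)² - 39061) = -20761*(205² - 39061) = -20761*(42025 - 39061) = -20761*2964 = -61535604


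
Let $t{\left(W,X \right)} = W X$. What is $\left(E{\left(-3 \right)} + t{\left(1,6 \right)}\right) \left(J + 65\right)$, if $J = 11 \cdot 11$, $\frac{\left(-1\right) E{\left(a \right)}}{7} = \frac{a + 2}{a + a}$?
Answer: $899$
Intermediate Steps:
$E{\left(a \right)} = - \frac{7 \left(2 + a\right)}{2 a}$ ($E{\left(a \right)} = - 7 \frac{a + 2}{a + a} = - 7 \frac{2 + a}{2 a} = - \frac{7 \left(2 + a\right)}{2 a}$)
$J = 121$
$\left(E{\left(-3 \right)} + t{\left(1,6 \right)}\right) \left(J + 65\right) = \left(\left(- \frac{7}{2} - \frac{7}{-3}\right) + 1 \cdot 6\right) \left(121 + 65\right) = \left(\left(- \frac{7}{2} - - \frac{7}{3}\right) + 6\right) 186 = \left(\left(- \frac{7}{2} + \frac{7}{3}\right) + 6\right) 186 = \left(- \frac{7}{6} + 6\right) 186 = \frac{29}{6} \cdot 186 = 899$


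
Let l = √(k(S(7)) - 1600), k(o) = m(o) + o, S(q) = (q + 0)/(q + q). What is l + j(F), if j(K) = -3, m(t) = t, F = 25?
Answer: -3 + I*√1599 ≈ -3.0 + 39.987*I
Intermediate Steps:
S(q) = ½ (S(q) = q/((2*q)) = q*(1/(2*q)) = ½)
k(o) = 2*o (k(o) = o + o = 2*o)
l = I*√1599 (l = √(2*(½) - 1600) = √(1 - 1600) = √(-1599) = I*√1599 ≈ 39.987*I)
l + j(F) = I*√1599 - 3 = -3 + I*√1599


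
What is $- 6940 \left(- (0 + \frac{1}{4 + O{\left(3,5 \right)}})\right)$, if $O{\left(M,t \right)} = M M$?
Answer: $\frac{6940}{13} \approx 533.85$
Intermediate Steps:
$O{\left(M,t \right)} = M^{2}$
$- 6940 \left(- (0 + \frac{1}{4 + O{\left(3,5 \right)}})\right) = - 6940 \left(- (0 + \frac{1}{4 + 3^{2}})\right) = - 6940 \left(- (0 + \frac{1}{4 + 9})\right) = - 6940 \left(- (0 + \frac{1}{13})\right) = - 6940 \left(\left(-1\right) \frac{1}{13}\right) = \left(-6940\right) \left(- \frac{1}{13}\right) = \frac{6940}{13}$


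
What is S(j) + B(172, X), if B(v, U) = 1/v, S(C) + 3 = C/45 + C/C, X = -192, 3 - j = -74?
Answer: -2191/7740 ≈ -0.28307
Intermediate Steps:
j = 77 (j = 3 - 1*(-74) = 3 + 74 = 77)
S(C) = -2 + C/45 (S(C) = -3 + (C/45 + C/C) = -3 + (C*(1/45) + 1) = -3 + (C/45 + 1) = -3 + (1 + C/45) = -2 + C/45)
S(j) + B(172, X) = (-2 + (1/45)*77) + 1/172 = (-2 + 77/45) + 1/172 = -13/45 + 1/172 = -2191/7740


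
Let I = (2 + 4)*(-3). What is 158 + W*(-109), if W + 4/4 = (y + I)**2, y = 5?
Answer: -18154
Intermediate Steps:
I = -18 (I = 6*(-3) = -18)
W = 168 (W = -1 + (5 - 18)**2 = -1 + (-13)**2 = -1 + 169 = 168)
158 + W*(-109) = 158 + 168*(-109) = 158 - 18312 = -18154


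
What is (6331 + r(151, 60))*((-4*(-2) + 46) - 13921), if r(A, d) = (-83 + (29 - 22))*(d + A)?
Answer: 134579235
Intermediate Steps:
r(A, d) = -76*A - 76*d (r(A, d) = (-83 + 7)*(A + d) = -76*(A + d) = -76*A - 76*d)
(6331 + r(151, 60))*((-4*(-2) + 46) - 13921) = (6331 + (-76*151 - 76*60))*((-4*(-2) + 46) - 13921) = (6331 + (-11476 - 4560))*((8 + 46) - 13921) = (6331 - 16036)*(54 - 13921) = -9705*(-13867) = 134579235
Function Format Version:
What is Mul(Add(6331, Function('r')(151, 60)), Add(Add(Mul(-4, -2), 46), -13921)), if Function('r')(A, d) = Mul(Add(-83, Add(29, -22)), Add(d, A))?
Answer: 134579235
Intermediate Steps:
Function('r')(A, d) = Add(Mul(-76, A), Mul(-76, d)) (Function('r')(A, d) = Mul(Add(-83, 7), Add(A, d)) = Mul(-76, Add(A, d)) = Add(Mul(-76, A), Mul(-76, d)))
Mul(Add(6331, Function('r')(151, 60)), Add(Add(Mul(-4, -2), 46), -13921)) = Mul(Add(6331, Add(Mul(-76, 151), Mul(-76, 60))), Add(Add(Mul(-4, -2), 46), -13921)) = Mul(Add(6331, Add(-11476, -4560)), Add(Add(8, 46), -13921)) = Mul(Add(6331, -16036), Add(54, -13921)) = Mul(-9705, -13867) = 134579235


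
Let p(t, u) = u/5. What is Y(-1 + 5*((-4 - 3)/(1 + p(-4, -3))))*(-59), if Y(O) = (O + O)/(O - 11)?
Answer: -20886/199 ≈ -104.95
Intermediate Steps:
p(t, u) = u/5 (p(t, u) = u*(1/5) = u/5)
Y(O) = 2*O/(-11 + O) (Y(O) = (2*O)/(-11 + O) = 2*O/(-11 + O))
Y(-1 + 5*((-4 - 3)/(1 + p(-4, -3))))*(-59) = (2*(-1 + 5*((-4 - 3)/(1 + (1/5)*(-3))))/(-11 + (-1 + 5*((-4 - 3)/(1 + (1/5)*(-3))))))*(-59) = (2*(-1 + 5*(-7/(1 - 3/5)))/(-11 + (-1 + 5*(-7/(1 - 3/5)))))*(-59) = (2*(-1 + 5*(-7/2/5))/(-11 + (-1 + 5*(-7/2/5))))*(-59) = (2*(-1 + 5*(-7*5/2))/(-11 + (-1 + 5*(-7*5/2))))*(-59) = (2*(-1 + 5*(-35/2))/(-11 + (-1 + 5*(-35/2))))*(-59) = (2*(-1 - 175/2)/(-11 + (-1 - 175/2)))*(-59) = (2*(-177/2)/(-11 - 177/2))*(-59) = (2*(-177/2)/(-199/2))*(-59) = (2*(-177/2)*(-2/199))*(-59) = (354/199)*(-59) = -20886/199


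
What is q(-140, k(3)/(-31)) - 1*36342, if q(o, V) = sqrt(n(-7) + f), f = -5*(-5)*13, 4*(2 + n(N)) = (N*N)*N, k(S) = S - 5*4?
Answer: -36342 + sqrt(949)/2 ≈ -36327.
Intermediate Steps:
k(S) = -20 + S (k(S) = S - 20 = -20 + S)
n(N) = -2 + N**3/4 (n(N) = -2 + ((N*N)*N)/4 = -2 + (N**2*N)/4 = -2 + N**3/4)
f = 325 (f = 25*13 = 325)
q(o, V) = sqrt(949)/2 (q(o, V) = sqrt((-2 + (1/4)*(-7)**3) + 325) = sqrt((-2 + (1/4)*(-343)) + 325) = sqrt((-2 - 343/4) + 325) = sqrt(-351/4 + 325) = sqrt(949/4) = sqrt(949)/2)
q(-140, k(3)/(-31)) - 1*36342 = sqrt(949)/2 - 1*36342 = sqrt(949)/2 - 36342 = -36342 + sqrt(949)/2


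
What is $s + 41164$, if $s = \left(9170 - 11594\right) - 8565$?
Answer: $30175$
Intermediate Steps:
$s = -10989$ ($s = -2424 - 8565 = -10989$)
$s + 41164 = -10989 + 41164 = 30175$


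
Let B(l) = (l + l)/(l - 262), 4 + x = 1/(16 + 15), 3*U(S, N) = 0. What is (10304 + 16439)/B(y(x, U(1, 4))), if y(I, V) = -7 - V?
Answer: 7193867/14 ≈ 5.1385e+5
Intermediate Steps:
U(S, N) = 0 (U(S, N) = (⅓)*0 = 0)
x = -123/31 (x = -4 + 1/(16 + 15) = -4 + 1/31 = -123/31 ≈ -3.9677)
B(l) = 2*l/(-262 + l) (B(l) = (2*l)/(-262 + l) = 2*l/(-262 + l))
(10304 + 16439)/B(y(x, U(1, 4))) = (10304 + 16439)/((2*(-7 - 1*0)/(-262 + (-7 - 1*0)))) = 26743/((2*(-7 + 0)/(-262 + (-7 + 0)))) = 26743/((2*(-7)/(-262 - 7))) = 26743/((2*(-7)/(-269))) = 26743/((2*(-7)*(-1/269))) = 26743/(14/269) = 26743*(269/14) = 7193867/14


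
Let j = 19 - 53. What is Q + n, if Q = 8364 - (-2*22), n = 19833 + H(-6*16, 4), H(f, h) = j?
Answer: 28207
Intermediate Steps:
j = -34
H(f, h) = -34
n = 19799 (n = 19833 - 34 = 19799)
Q = 8408 (Q = 8364 - (-44) = 8364 - 1*(-44) = 8364 + 44 = 8408)
Q + n = 8408 + 19799 = 28207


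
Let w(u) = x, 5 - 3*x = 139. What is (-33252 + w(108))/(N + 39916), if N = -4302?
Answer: -49945/53421 ≈ -0.93493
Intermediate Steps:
x = -134/3 (x = 5/3 - ⅓*139 = 5/3 - 139/3 = -134/3 ≈ -44.667)
w(u) = -134/3
(-33252 + w(108))/(N + 39916) = (-33252 - 134/3)/(-4302 + 39916) = -99890/3/35614 = -99890/3*1/35614 = -49945/53421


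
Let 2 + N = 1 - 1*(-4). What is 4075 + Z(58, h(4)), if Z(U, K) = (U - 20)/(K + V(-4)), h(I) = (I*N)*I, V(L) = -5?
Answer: 175263/43 ≈ 4075.9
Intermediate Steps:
N = 3 (N = -2 + (1 - 1*(-4)) = -2 + (1 + 4) = -2 + 5 = 3)
h(I) = 3*I² (h(I) = (I*3)*I = (3*I)*I = 3*I²)
Z(U, K) = (-20 + U)/(-5 + K) (Z(U, K) = (U - 20)/(K - 5) = (-20 + U)/(-5 + K))
4075 + Z(58, h(4)) = 4075 + (-20 + 58)/(-5 + 3*4²) = 4075 + 38/(-5 + 3*16) = 4075 + 38/(-5 + 48) = 4075 + 38/43 = 175263/43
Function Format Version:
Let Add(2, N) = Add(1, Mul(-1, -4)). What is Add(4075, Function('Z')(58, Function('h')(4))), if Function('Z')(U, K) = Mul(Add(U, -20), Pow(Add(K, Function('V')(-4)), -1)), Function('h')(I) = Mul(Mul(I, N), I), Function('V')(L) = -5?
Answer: Rational(175263, 43) ≈ 4075.9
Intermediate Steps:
N = 3 (N = Add(-2, Add(1, Mul(-1, -4))) = Add(-2, Add(1, 4)) = Add(-2, 5) = 3)
Function('h')(I) = Mul(3, Pow(I, 2)) (Function('h')(I) = Mul(Mul(I, 3), I) = Mul(Mul(3, I), I) = Mul(3, Pow(I, 2)))
Function('Z')(U, K) = Mul(Pow(Add(-5, K), -1), Add(-20, U)) (Function('Z')(U, K) = Mul(Add(U, -20), Pow(Add(K, -5), -1)) = Mul(Add(-20, U), Pow(Add(-5, K), -1)) = Mul(Pow(Add(-5, K), -1), Add(-20, U)))
Add(4075, Function('Z')(58, Function('h')(4))) = Add(4075, Mul(Pow(Add(-5, Mul(3, Pow(4, 2))), -1), Add(-20, 58))) = Add(4075, Mul(Pow(Add(-5, Mul(3, 16)), -1), 38)) = Add(4075, Mul(Pow(Add(-5, 48), -1), 38)) = Add(4075, Mul(Pow(43, -1), 38)) = Add(4075, Mul(Rational(1, 43), 38)) = Add(4075, Rational(38, 43)) = Rational(175263, 43)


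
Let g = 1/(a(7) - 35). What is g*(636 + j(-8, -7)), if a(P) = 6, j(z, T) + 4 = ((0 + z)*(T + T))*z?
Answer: 264/29 ≈ 9.1035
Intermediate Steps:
j(z, T) = -4 + 2*T*z² (j(z, T) = -4 + ((0 + z)*(T + T))*z = -4 + (z*(2*T))*z = -4 + (2*T*z)*z = -4 + 2*T*z²)
g = -1/29 (g = 1/(6 - 35) = 1/(-29) = -1/29 ≈ -0.034483)
g*(636 + j(-8, -7)) = -(636 + (-4 + 2*(-7)*(-8)²))/29 = -(636 + (-4 + 2*(-7)*64))/29 = -(636 + (-4 - 896))/29 = -(636 - 900)/29 = -1/29*(-264) = 264/29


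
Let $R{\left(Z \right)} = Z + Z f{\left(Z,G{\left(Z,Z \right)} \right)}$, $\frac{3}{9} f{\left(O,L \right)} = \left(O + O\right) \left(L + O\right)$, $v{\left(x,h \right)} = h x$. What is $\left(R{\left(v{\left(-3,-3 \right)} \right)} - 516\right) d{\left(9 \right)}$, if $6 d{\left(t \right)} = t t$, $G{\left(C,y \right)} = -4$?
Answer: $\frac{51921}{2} \approx 25961.0$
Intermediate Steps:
$f{\left(O,L \right)} = 6 O \left(L + O\right)$ ($f{\left(O,L \right)} = 3 \left(O + O\right) \left(L + O\right) = 3 \cdot 2 O \left(L + O\right) = 6 O \left(L + O\right)$)
$d{\left(t \right)} = \frac{t^{2}}{6}$ ($d{\left(t \right)} = \frac{t t}{6} = \frac{t^{2}}{6}$)
$R{\left(Z \right)} = Z + 6 Z^{2} \left(-4 + Z\right)$ ($R{\left(Z \right)} = Z + Z 6 Z \left(-4 + Z\right) = Z + 6 Z^{2} \left(-4 + Z\right)$)
$\left(R{\left(v{\left(-3,-3 \right)} \right)} - 516\right) d{\left(9 \right)} = \left(\left(-3\right) \left(-3\right) \left(1 + 6 \left(\left(-3\right) \left(-3\right)\right) \left(-4 - -9\right)\right) - 516\right) \frac{9^{2}}{6} = \left(9 \left(1 + 6 \cdot 9 \left(-4 + 9\right)\right) - 516\right) \frac{1}{6} \cdot 81 = \left(9 \left(1 + 6 \cdot 9 \cdot 5\right) - 516\right) \frac{27}{2} = \left(9 \left(1 + 270\right) - 516\right) \frac{27}{2} = \left(9 \cdot 271 - 516\right) \frac{27}{2} = \left(2439 - 516\right) \frac{27}{2} = 1923 \cdot \frac{27}{2} = \frac{51921}{2}$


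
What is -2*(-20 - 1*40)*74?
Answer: 8880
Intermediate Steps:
-2*(-20 - 1*40)*74 = -2*(-20 - 40)*74 = -2*(-60)*74 = 120*74 = 8880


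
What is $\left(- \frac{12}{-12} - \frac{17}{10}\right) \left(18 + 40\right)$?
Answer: $- \frac{203}{5} \approx -40.6$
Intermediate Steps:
$\left(- \frac{12}{-12} - \frac{17}{10}\right) \left(18 + 40\right) = \left(\left(-12\right) \left(- \frac{1}{12}\right) - \frac{17}{10}\right) 58 = \left(1 - \frac{17}{10}\right) 58 = \left(- \frac{7}{10}\right) 58 = - \frac{203}{5}$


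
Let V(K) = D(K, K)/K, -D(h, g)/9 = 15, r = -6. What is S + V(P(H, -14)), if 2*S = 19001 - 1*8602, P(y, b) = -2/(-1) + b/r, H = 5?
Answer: 134377/26 ≈ 5168.3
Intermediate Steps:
D(h, g) = -135 (D(h, g) = -9*15 = -135)
P(y, b) = 2 - b/6 (P(y, b) = -2/(-1) + b/(-6) = -2*(-1) + b*(-1/6) = 2 - b/6)
S = 10399/2 (S = (19001 - 1*8602)/2 = (19001 - 8602)/2 = (1/2)*10399 = 10399/2 ≈ 5199.5)
V(K) = -135/K
S + V(P(H, -14)) = 10399/2 - 135/(2 - 1/6*(-14)) = 10399/2 - 135/(2 + 7/3) = 10399/2 - 135/13/3 = 10399/2 - 135*3/13 = 10399/2 - 405/13 = 134377/26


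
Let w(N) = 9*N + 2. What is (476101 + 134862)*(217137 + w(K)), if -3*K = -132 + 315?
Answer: 132328476170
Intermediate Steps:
K = -61 (K = -(-132 + 315)/3 = -⅓*183 = -61)
w(N) = 2 + 9*N
(476101 + 134862)*(217137 + w(K)) = (476101 + 134862)*(217137 + (2 + 9*(-61))) = 610963*(217137 + (2 - 549)) = 610963*(217137 - 547) = 610963*216590 = 132328476170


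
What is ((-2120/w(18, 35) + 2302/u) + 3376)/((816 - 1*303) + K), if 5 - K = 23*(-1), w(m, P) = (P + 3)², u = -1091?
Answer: 1328231724/213073391 ≈ 6.2337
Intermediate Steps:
w(m, P) = (3 + P)²
K = 28 (K = 5 - 23*(-1) = 5 - 1*(-23) = 5 + 23 = 28)
((-2120/w(18, 35) + 2302/u) + 3376)/((816 - 1*303) + K) = ((-2120/(3 + 35)² + 2302/(-1091)) + 3376)/((816 - 1*303) + 28) = ((-2120/(38²) + 2302*(-1/1091)) + 3376)/((816 - 303) + 28) = ((-2120/1444 - 2302/1091) + 3376)/(513 + 28) = ((-2120*1/1444 - 2302/1091) + 3376)/541 = ((-530/361 - 2302/1091) + 3376)*(1/541) = (-1409252/393851 + 3376)*(1/541) = (1328231724/393851)*(1/541) = 1328231724/213073391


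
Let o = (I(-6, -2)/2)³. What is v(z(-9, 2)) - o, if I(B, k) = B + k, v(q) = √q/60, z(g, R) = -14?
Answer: 64 + I*√14/60 ≈ 64.0 + 0.062361*I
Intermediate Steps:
v(q) = √q/60
o = -64 (o = ((-6 - 2)/2)³ = (-8*½)³ = (-4)³ = -64)
v(z(-9, 2)) - o = √(-14)/60 - 1*(-64) = (I*√14)/60 + 64 = I*√14/60 + 64 = 64 + I*√14/60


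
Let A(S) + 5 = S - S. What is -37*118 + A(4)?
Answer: -4371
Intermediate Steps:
A(S) = -5 (A(S) = -5 + (S - S) = -5 + 0 = -5)
-37*118 + A(4) = -37*118 - 5 = -4366 - 5 = -4371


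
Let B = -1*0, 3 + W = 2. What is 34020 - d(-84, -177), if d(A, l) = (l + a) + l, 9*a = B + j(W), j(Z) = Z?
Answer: 309367/9 ≈ 34374.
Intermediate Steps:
W = -1 (W = -3 + 2 = -1)
B = 0
a = -1/9 (a = (0 - 1)/9 = (1/9)*(-1) = -1/9 ≈ -0.11111)
d(A, l) = -1/9 + 2*l (d(A, l) = (l - 1/9) + l = (-1/9 + l) + l = -1/9 + 2*l)
34020 - d(-84, -177) = 34020 - (-1/9 + 2*(-177)) = 34020 - (-1/9 - 354) = 34020 - 1*(-3187/9) = 34020 + 3187/9 = 309367/9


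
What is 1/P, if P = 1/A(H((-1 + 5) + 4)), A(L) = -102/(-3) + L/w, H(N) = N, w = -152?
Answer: 645/19 ≈ 33.947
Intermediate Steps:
A(L) = 34 - L/152 (A(L) = -102/(-3) + L/(-152) = -102*(-⅓) + L*(-1/152) = 34 - L/152)
P = 19/645 (P = 1/(34 - ((-1 + 5) + 4)/152) = 1/(34 - (4 + 4)/152) = 1/(34 - 1/152*8) = 1/(34 - 1/19) = 1/(645/19) = 19/645 ≈ 0.029457)
1/P = 1/(19/645) = 645/19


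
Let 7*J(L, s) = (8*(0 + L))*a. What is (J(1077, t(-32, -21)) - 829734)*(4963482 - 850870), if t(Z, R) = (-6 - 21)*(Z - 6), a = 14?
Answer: -3341505475224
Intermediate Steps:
t(Z, R) = 162 - 27*Z (t(Z, R) = -27*(-6 + Z) = 162 - 27*Z)
J(L, s) = 16*L (J(L, s) = ((8*(0 + L))*14)/7 = ((8*L)*14)/7 = (112*L)/7 = 16*L)
(J(1077, t(-32, -21)) - 829734)*(4963482 - 850870) = (16*1077 - 829734)*(4963482 - 850870) = (17232 - 829734)*4112612 = -812502*4112612 = -3341505475224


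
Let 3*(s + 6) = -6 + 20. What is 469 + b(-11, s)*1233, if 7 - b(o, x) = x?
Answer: 10744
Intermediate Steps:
s = -4/3 (s = -6 + (-6 + 20)/3 = -6 + (⅓)*14 = -6 + 14/3 = -4/3 ≈ -1.3333)
b(o, x) = 7 - x
469 + b(-11, s)*1233 = 469 + (7 - 1*(-4/3))*1233 = 469 + (7 + 4/3)*1233 = 469 + (25/3)*1233 = 469 + 10275 = 10744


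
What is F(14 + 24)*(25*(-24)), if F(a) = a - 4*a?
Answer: 68400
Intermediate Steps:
F(a) = -3*a
F(14 + 24)*(25*(-24)) = (-3*(14 + 24))*(25*(-24)) = -3*38*(-600) = -114*(-600) = 68400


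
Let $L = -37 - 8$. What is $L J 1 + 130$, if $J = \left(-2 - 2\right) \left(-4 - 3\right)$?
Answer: $-1130$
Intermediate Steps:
$L = -45$
$J = 28$ ($J = \left(-4\right) \left(-7\right) = 28$)
$L J 1 + 130 = - 45 \cdot 28 \cdot 1 + 130 = \left(-45\right) 28 + 130 = -1260 + 130 = -1130$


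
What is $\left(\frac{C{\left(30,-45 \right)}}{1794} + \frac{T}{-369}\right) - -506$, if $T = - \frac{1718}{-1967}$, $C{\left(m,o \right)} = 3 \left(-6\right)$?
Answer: $\frac{109809973811}{217021077} \approx 505.99$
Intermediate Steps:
$C{\left(m,o \right)} = -18$
$T = \frac{1718}{1967}$ ($T = \left(-1718\right) \left(- \frac{1}{1967}\right) = \frac{1718}{1967} \approx 0.87341$)
$\left(\frac{C{\left(30,-45 \right)}}{1794} + \frac{T}{-369}\right) - -506 = \left(- \frac{18}{1794} + \frac{1718}{1967 \left(-369\right)}\right) - -506 = \left(\left(-18\right) \frac{1}{1794} + \frac{1718}{1967} \left(- \frac{1}{369}\right)\right) + 506 = \left(- \frac{3}{299} - \frac{1718}{725823}\right) + 506 = - \frac{2691151}{217021077} + 506 = \frac{109809973811}{217021077}$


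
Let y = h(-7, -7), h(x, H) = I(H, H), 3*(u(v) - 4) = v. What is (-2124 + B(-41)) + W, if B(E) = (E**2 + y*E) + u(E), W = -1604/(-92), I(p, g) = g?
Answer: -10228/69 ≈ -148.23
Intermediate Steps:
u(v) = 4 + v/3
h(x, H) = H
y = -7
W = 401/23 (W = -1604*(-1/92) = 401/23 ≈ 17.435)
B(E) = 4 + E**2 - 20*E/3 (B(E) = (E**2 - 7*E) + (4 + E/3) = 4 + E**2 - 20*E/3)
(-2124 + B(-41)) + W = (-2124 + (4 + (-41)**2 - 20/3*(-41))) + 401/23 = (-2124 + (4 + 1681 + 820/3)) + 401/23 = (-2124 + 5875/3) + 401/23 = -497/3 + 401/23 = -10228/69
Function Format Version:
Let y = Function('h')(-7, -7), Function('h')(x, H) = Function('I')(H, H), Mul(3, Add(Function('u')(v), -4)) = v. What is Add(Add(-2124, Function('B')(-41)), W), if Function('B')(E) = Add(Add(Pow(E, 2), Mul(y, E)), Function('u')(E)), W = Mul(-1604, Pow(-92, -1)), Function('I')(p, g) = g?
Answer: Rational(-10228, 69) ≈ -148.23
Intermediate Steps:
Function('u')(v) = Add(4, Mul(Rational(1, 3), v))
Function('h')(x, H) = H
y = -7
W = Rational(401, 23) (W = Mul(-1604, Rational(-1, 92)) = Rational(401, 23) ≈ 17.435)
Function('B')(E) = Add(4, Pow(E, 2), Mul(Rational(-20, 3), E)) (Function('B')(E) = Add(Add(Pow(E, 2), Mul(-7, E)), Add(4, Mul(Rational(1, 3), E))) = Add(4, Pow(E, 2), Mul(Rational(-20, 3), E)))
Add(Add(-2124, Function('B')(-41)), W) = Add(Add(-2124, Add(4, Pow(-41, 2), Mul(Rational(-20, 3), -41))), Rational(401, 23)) = Add(Add(-2124, Add(4, 1681, Rational(820, 3))), Rational(401, 23)) = Add(Add(-2124, Rational(5875, 3)), Rational(401, 23)) = Add(Rational(-497, 3), Rational(401, 23)) = Rational(-10228, 69)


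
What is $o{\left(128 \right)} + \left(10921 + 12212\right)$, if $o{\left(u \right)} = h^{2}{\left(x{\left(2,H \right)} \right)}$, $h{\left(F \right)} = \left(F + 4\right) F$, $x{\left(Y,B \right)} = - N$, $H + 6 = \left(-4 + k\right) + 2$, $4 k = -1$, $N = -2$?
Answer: $23277$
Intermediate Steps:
$k = - \frac{1}{4}$ ($k = \frac{1}{4} \left(-1\right) = - \frac{1}{4} \approx -0.25$)
$H = - \frac{33}{4}$ ($H = -6 + \left(\left(-4 - \frac{1}{4}\right) + 2\right) = -6 + \left(- \frac{17}{4} + 2\right) = -6 - \frac{9}{4} = - \frac{33}{4} \approx -8.25$)
$x{\left(Y,B \right)} = 2$ ($x{\left(Y,B \right)} = \left(-1\right) \left(-2\right) = 2$)
$h{\left(F \right)} = F \left(4 + F\right)$ ($h{\left(F \right)} = \left(4 + F\right) F = F \left(4 + F\right)$)
$o{\left(u \right)} = 144$ ($o{\left(u \right)} = \left(2 \left(4 + 2\right)\right)^{2} = \left(2 \cdot 6\right)^{2} = 12^{2} = 144$)
$o{\left(128 \right)} + \left(10921 + 12212\right) = 144 + \left(10921 + 12212\right) = 144 + 23133 = 23277$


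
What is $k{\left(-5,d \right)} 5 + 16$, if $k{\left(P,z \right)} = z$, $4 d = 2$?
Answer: $\frac{37}{2} \approx 18.5$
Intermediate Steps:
$d = \frac{1}{2}$ ($d = \frac{1}{4} \cdot 2 = \frac{1}{2} \approx 0.5$)
$k{\left(-5,d \right)} 5 + 16 = \frac{1}{2} \cdot 5 + 16 = \frac{5}{2} + 16 = \frac{37}{2}$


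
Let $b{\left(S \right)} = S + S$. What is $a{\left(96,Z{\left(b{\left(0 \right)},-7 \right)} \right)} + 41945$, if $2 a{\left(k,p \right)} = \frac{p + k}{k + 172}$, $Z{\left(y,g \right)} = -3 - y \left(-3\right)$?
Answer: $\frac{22482613}{536} \approx 41945.0$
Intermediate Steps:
$b{\left(S \right)} = 2 S$
$Z{\left(y,g \right)} = -3 + 3 y$ ($Z{\left(y,g \right)} = -3 - - 3 y = -3 + 3 y$)
$a{\left(k,p \right)} = \frac{k + p}{2 \left(172 + k\right)}$ ($a{\left(k,p \right)} = \frac{\left(p + k\right) \frac{1}{k + 172}}{2} = \frac{\left(k + p\right) \frac{1}{172 + k}}{2} = \frac{\frac{1}{172 + k} \left(k + p\right)}{2} = \frac{k + p}{2 \left(172 + k\right)}$)
$a{\left(96,Z{\left(b{\left(0 \right)},-7 \right)} \right)} + 41945 = \frac{96 - \left(3 - 3 \cdot 2 \cdot 0\right)}{2 \left(172 + 96\right)} + 41945 = \frac{96 + \left(-3 + 3 \cdot 0\right)}{2 \cdot 268} + 41945 = \frac{1}{2} \cdot \frac{1}{268} \left(96 + \left(-3 + 0\right)\right) + 41945 = \frac{1}{2} \cdot \frac{1}{268} \left(96 - 3\right) + 41945 = \frac{1}{2} \cdot \frac{1}{268} \cdot 93 + 41945 = \frac{93}{536} + 41945 = \frac{22482613}{536}$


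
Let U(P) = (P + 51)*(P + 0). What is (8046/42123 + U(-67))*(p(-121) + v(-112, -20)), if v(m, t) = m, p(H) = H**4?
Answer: 3227092811985546/14041 ≈ 2.2983e+11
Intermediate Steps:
U(P) = P*(51 + P) (U(P) = (51 + P)*P = P*(51 + P))
(8046/42123 + U(-67))*(p(-121) + v(-112, -20)) = (8046/42123 - 67*(51 - 67))*((-121)**4 - 112) = (8046*(1/42123) - 67*(-16))*(214358881 - 112) = (2682/14041 + 1072)*214358769 = (15054634/14041)*214358769 = 3227092811985546/14041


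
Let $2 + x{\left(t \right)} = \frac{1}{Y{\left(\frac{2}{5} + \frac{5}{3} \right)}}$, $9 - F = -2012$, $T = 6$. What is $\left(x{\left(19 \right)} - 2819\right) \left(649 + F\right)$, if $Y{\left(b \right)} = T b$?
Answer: $- \frac{233487495}{31} \approx -7.5319 \cdot 10^{6}$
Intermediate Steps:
$F = 2021$ ($F = 9 - -2012 = 9 + 2012 = 2021$)
$Y{\left(b \right)} = 6 b$
$x{\left(t \right)} = - \frac{119}{62}$ ($x{\left(t \right)} = -2 + \frac{1}{6 \left(\frac{2}{5} + \frac{5}{3}\right)} = -2 + \frac{1}{6 \cdot \frac{31}{15}} = -2 + \frac{1}{\frac{62}{5}} = -2 + \frac{5}{62} = - \frac{119}{62}$)
$\left(x{\left(19 \right)} - 2819\right) \left(649 + F\right) = \left(- \frac{119}{62} - 2819\right) \left(649 + 2021\right) = \left(- \frac{174897}{62}\right) 2670 = - \frac{233487495}{31}$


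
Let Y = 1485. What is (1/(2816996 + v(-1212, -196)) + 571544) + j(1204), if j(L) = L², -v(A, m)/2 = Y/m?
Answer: 557975765687978/276067093 ≈ 2.0212e+6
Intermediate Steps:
v(A, m) = -2970/m
(1/(2816996 + v(-1212, -196)) + 571544) + j(1204) = (1/(2816996 - 2970/(-196)) + 571544) + 1204² = (1/(2816996 - 2970*(-1/196)) + 571544) + 1449616 = (1/(2816996 + 1485/98) + 571544) + 1449616 = (1/(276067093/98) + 571544) + 1449616 = (98/276067093 + 571544) + 1449616 = 157784490601690/276067093 + 1449616 = 557975765687978/276067093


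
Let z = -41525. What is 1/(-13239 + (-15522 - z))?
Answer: 1/12764 ≈ 7.8345e-5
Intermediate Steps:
1/(-13239 + (-15522 - z)) = 1/(-13239 + (-15522 - 1*(-41525))) = 1/(-13239 + (-15522 + 41525)) = 1/(-13239 + 26003) = 1/12764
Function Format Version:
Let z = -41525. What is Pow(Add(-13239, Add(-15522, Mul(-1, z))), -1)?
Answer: Rational(1, 12764) ≈ 7.8345e-5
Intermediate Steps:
Pow(Add(-13239, Add(-15522, Mul(-1, z))), -1) = Pow(Add(-13239, Add(-15522, Mul(-1, -41525))), -1) = Pow(Add(-13239, Add(-15522, 41525)), -1) = Pow(Add(-13239, 26003), -1) = Pow(12764, -1) = Rational(1, 12764)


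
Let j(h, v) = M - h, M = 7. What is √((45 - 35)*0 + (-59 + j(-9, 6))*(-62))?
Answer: √2666 ≈ 51.633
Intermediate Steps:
j(h, v) = 7 - h
√((45 - 35)*0 + (-59 + j(-9, 6))*(-62)) = √((45 - 35)*0 + (-59 + (7 - 1*(-9)))*(-62)) = √(10*0 + (-59 + (7 + 9))*(-62)) = √(0 + (-59 + 16)*(-62)) = √(0 - 43*(-62)) = √(0 + 2666) = √2666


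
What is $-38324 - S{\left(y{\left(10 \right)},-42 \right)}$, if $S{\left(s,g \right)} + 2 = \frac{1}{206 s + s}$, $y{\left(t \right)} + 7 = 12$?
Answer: $- \frac{39663271}{1035} \approx -38322.0$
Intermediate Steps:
$y{\left(t \right)} = 5$ ($y{\left(t \right)} = -7 + 12 = 5$)
$S{\left(s,g \right)} = -2 + \frac{1}{207 s}$ ($S{\left(s,g \right)} = -2 + \frac{1}{206 s + s} = -2 + \frac{1}{207 s}$)
$-38324 - S{\left(y{\left(10 \right)},-42 \right)} = -38324 - \left(-2 + \frac{1}{207 \cdot 5}\right) = -38324 - \left(-2 + \frac{1}{207} \cdot \frac{1}{5}\right) = -38324 - \left(-2 + \frac{1}{1035}\right) = -38324 - - \frac{2069}{1035} = -38324 + \frac{2069}{1035} = - \frac{39663271}{1035}$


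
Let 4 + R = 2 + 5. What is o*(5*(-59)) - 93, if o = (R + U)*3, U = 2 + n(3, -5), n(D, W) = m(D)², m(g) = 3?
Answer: -12483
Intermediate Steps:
R = 3 (R = -4 + (2 + 5) = -4 + 7 = 3)
n(D, W) = 9 (n(D, W) = 3² = 9)
U = 11 (U = 2 + 9 = 11)
o = 42 (o = (3 + 11)*3 = 14*3 = 42)
o*(5*(-59)) - 93 = 42*(5*(-59)) - 93 = 42*(-295) - 93 = -12390 - 93 = -12483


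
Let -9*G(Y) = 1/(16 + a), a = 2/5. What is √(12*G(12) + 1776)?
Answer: √26867874/123 ≈ 42.142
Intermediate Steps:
a = ⅖ (a = 2*(⅕) = ⅖ ≈ 0.40000)
G(Y) = -5/738 (G(Y) = -1/(9*(16 + ⅖)) = -1/(9*82/5) = -⅑*5/82 = -5/738)
√(12*G(12) + 1776) = √(12*(-5/738) + 1776) = √(-10/123 + 1776) = √(218438/123) = √26867874/123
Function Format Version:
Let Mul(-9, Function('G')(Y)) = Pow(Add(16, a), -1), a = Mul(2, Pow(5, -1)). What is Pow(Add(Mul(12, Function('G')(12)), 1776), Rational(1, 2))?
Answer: Mul(Rational(1, 123), Pow(26867874, Rational(1, 2))) ≈ 42.142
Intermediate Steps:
a = Rational(2, 5) (a = Mul(2, Rational(1, 5)) = Rational(2, 5) ≈ 0.40000)
Function('G')(Y) = Rational(-5, 738) (Function('G')(Y) = Mul(Rational(-1, 9), Pow(Add(16, Rational(2, 5)), -1)) = Mul(Rational(-1, 9), Pow(Rational(82, 5), -1)) = Mul(Rational(-1, 9), Rational(5, 82)) = Rational(-5, 738))
Pow(Add(Mul(12, Function('G')(12)), 1776), Rational(1, 2)) = Pow(Add(Mul(12, Rational(-5, 738)), 1776), Rational(1, 2)) = Pow(Add(Rational(-10, 123), 1776), Rational(1, 2)) = Pow(Rational(218438, 123), Rational(1, 2)) = Mul(Rational(1, 123), Pow(26867874, Rational(1, 2)))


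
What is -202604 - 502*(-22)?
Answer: -191560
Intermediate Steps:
-202604 - 502*(-22) = -202604 + 11044 = -191560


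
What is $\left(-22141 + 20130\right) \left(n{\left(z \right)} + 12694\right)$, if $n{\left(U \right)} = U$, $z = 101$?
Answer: $-25730745$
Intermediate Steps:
$\left(-22141 + 20130\right) \left(n{\left(z \right)} + 12694\right) = \left(-22141 + 20130\right) \left(101 + 12694\right) = \left(-2011\right) 12795 = -25730745$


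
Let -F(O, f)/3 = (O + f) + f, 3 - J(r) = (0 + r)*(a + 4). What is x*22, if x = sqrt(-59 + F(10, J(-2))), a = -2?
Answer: 22*I*sqrt(131) ≈ 251.8*I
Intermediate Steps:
J(r) = 3 - 2*r (J(r) = 3 - (0 + r)*(-2 + 4) = 3 - r*2 = 3 - 2*r)
F(O, f) = -6*f - 3*O (F(O, f) = -3*((O + f) + f) = -3*(O + 2*f) = -6*f - 3*O)
x = I*sqrt(131) (x = sqrt(-59 + (-6*(3 - 2*(-2)) - 3*10)) = sqrt(-59 + (-6*(3 + 4) - 30)) = sqrt(-59 + (-6*7 - 30)) = sqrt(-59 + (-42 - 30)) = sqrt(-59 - 72) = sqrt(-131) = I*sqrt(131) ≈ 11.446*I)
x*22 = (I*sqrt(131))*22 = 22*I*sqrt(131)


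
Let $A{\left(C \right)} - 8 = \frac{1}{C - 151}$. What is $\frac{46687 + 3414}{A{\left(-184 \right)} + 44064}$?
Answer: $\frac{16783835}{14764119} \approx 1.1368$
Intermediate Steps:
$A{\left(C \right)} = 8 + \frac{1}{-151 + C}$ ($A{\left(C \right)} = 8 + \frac{1}{C - 151} = 8 + \frac{1}{-151 + C}$)
$\frac{46687 + 3414}{A{\left(-184 \right)} + 44064} = \frac{46687 + 3414}{\frac{-1207 + 8 \left(-184\right)}{-151 - 184} + 44064} = \frac{50101}{\frac{-1207 - 1472}{-335} + 44064} = \frac{50101}{\left(- \frac{1}{335}\right) \left(-2679\right) + 44064} = \frac{50101}{\frac{2679}{335} + 44064} = \frac{50101}{\frac{14764119}{335}} = 50101 \cdot \frac{335}{14764119} = \frac{16783835}{14764119}$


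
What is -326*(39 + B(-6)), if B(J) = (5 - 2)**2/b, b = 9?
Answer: -13040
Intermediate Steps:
B(J) = 1 (B(J) = (5 - 2)**2/9 = 3**2*(1/9) = 9*(1/9) = 1)
-326*(39 + B(-6)) = -326*(39 + 1) = -326*40 = -13040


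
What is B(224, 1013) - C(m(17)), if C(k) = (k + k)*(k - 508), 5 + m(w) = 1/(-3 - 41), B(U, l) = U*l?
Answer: 214662183/968 ≈ 2.2176e+5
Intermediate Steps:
m(w) = -221/44 (m(w) = -5 + 1/(-3 - 41) = -5 + 1/(-44) = -5 - 1/44 = -221/44)
C(k) = 2*k*(-508 + k) (C(k) = (2*k)*(-508 + k) = 2*k*(-508 + k))
B(224, 1013) - C(m(17)) = 224*1013 - 2*(-221)*(-508 - 221/44)/44 = 226912 - 2*(-221)*(-22573)/(44*44) = 226912 - 1*4988633/968 = 226912 - 4988633/968 = 214662183/968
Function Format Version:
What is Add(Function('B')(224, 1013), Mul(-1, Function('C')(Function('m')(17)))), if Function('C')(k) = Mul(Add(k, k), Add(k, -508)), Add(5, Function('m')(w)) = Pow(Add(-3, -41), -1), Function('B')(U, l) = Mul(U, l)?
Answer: Rational(214662183, 968) ≈ 2.2176e+5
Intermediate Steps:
Function('m')(w) = Rational(-221, 44) (Function('m')(w) = Add(-5, Pow(Add(-3, -41), -1)) = Add(-5, Pow(-44, -1)) = Add(-5, Rational(-1, 44)) = Rational(-221, 44))
Function('C')(k) = Mul(2, k, Add(-508, k)) (Function('C')(k) = Mul(Mul(2, k), Add(-508, k)) = Mul(2, k, Add(-508, k)))
Add(Function('B')(224, 1013), Mul(-1, Function('C')(Function('m')(17)))) = Add(Mul(224, 1013), Mul(-1, Mul(2, Rational(-221, 44), Add(-508, Rational(-221, 44))))) = Add(226912, Mul(-1, Mul(2, Rational(-221, 44), Rational(-22573, 44)))) = Add(226912, Mul(-1, Rational(4988633, 968))) = Add(226912, Rational(-4988633, 968)) = Rational(214662183, 968)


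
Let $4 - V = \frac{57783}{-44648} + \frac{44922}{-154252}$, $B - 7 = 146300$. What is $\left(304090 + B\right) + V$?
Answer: $\frac{775485526595617}{1721760824} \approx 4.504 \cdot 10^{5}$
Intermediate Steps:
$B = 146307$ ($B = 7 + 146300 = 146307$)
$V = \frac{9616748489}{1721760824}$ ($V = 4 - \left(\frac{57783}{-44648} + \frac{44922}{-154252}\right) = 4 - \left(57783 \left(- \frac{1}{44648}\right) + 44922 \left(- \frac{1}{154252}\right)\right) = 4 - \left(- \frac{57783}{44648} - \frac{22461}{77126}\right) = 4 - - \frac{2729705193}{1721760824} = 4 + \frac{2729705193}{1721760824} = \frac{9616748489}{1721760824} \approx 5.5854$)
$\left(304090 + B\right) + V = \left(304090 + 146307\right) + \frac{9616748489}{1721760824} = 450397 + \frac{9616748489}{1721760824} = \frac{775485526595617}{1721760824}$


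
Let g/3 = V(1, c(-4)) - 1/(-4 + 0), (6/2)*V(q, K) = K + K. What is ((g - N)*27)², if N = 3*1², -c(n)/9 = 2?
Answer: 17065161/16 ≈ 1.0666e+6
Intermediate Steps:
c(n) = -18 (c(n) = -9*2 = -18)
V(q, K) = 2*K/3 (V(q, K) = (K + K)/3 = (2*K)/3 = 2*K/3)
g = -141/4 (g = 3*((⅔)*(-18) - 1/(-4 + 0)) = 3*(-12 - 1/(-4)) = 3*(-12 - 1*(-¼)) = 3*(-12 + ¼) = 3*(-47/4) = -141/4 ≈ -35.250)
N = 3 (N = 3*1 = 3)
((g - N)*27)² = ((-141/4 - 1*3)*27)² = ((-141/4 - 3)*27)² = (-153/4*27)² = (-4131/4)² = 17065161/16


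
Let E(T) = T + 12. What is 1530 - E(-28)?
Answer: 1546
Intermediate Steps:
E(T) = 12 + T
1530 - E(-28) = 1530 - (12 - 28) = 1530 - 1*(-16) = 1530 + 16 = 1546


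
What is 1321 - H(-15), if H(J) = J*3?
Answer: 1366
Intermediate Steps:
H(J) = 3*J
1321 - H(-15) = 1321 - 3*(-15) = 1321 - 1*(-45) = 1321 + 45 = 1366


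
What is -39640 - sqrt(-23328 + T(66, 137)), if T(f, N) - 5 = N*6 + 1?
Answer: -39640 - 150*I ≈ -39640.0 - 150.0*I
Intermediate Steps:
T(f, N) = 6 + 6*N (T(f, N) = 5 + (N*6 + 1) = 5 + (6*N + 1) = 5 + (1 + 6*N) = 6 + 6*N)
-39640 - sqrt(-23328 + T(66, 137)) = -39640 - sqrt(-23328 + (6 + 6*137)) = -39640 - sqrt(-23328 + (6 + 822)) = -39640 - sqrt(-23328 + 828) = -39640 - sqrt(-22500) = -39640 - 150*I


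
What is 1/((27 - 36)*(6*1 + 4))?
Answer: -1/90 ≈ -0.011111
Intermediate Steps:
1/((27 - 36)*(6*1 + 4)) = 1/(-9*(6 + 4)) = 1/(-9*10) = 1/(-90) = -1/90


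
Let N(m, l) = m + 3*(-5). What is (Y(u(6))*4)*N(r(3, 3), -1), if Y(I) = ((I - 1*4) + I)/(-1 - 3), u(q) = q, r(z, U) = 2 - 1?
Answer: 112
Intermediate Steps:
r(z, U) = 1
N(m, l) = -15 + m (N(m, l) = m - 15 = -15 + m)
Y(I) = 1 - I/2 (Y(I) = ((I - 4) + I)/(-4) = ((-4 + I) + I)*(-¼) = (-4 + 2*I)*(-¼) = 1 - I/2)
(Y(u(6))*4)*N(r(3, 3), -1) = ((1 - ½*6)*4)*(-15 + 1) = ((1 - 3)*4)*(-14) = -2*4*(-14) = -8*(-14) = 112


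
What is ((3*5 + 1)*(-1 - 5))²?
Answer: 9216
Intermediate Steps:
((3*5 + 1)*(-1 - 5))² = ((15 + 1)*(-6))² = (16*(-6))² = (-96)² = 9216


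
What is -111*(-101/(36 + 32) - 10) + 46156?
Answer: 3225299/68 ≈ 47431.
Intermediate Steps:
-111*(-101/(36 + 32) - 10) + 46156 = -111*(-101/68 - 10) + 46156 = -111*(-781/68) + 46156 = 86691/68 + 46156 = 3225299/68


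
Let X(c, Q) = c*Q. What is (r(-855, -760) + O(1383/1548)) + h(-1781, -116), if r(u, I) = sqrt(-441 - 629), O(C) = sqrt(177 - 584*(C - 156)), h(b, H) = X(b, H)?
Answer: 206596 + sqrt(1510324647)/129 + I*sqrt(1070) ≈ 2.069e+5 + 32.711*I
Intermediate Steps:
X(c, Q) = Q*c
h(b, H) = H*b
O(C) = sqrt(91281 - 584*C) (O(C) = sqrt(177 - 584*(-156 + C)) = sqrt(177 + (91104 - 584*C)) = sqrt(91281 - 584*C))
r(u, I) = I*sqrt(1070) (r(u, I) = sqrt(-1070) = I*sqrt(1070))
(r(-855, -760) + O(1383/1548)) + h(-1781, -116) = (I*sqrt(1070) + sqrt(91281 - 807672/1548)) - 116*(-1781) = (I*sqrt(1070) + sqrt(91281 - 807672/1548)) + 206596 = (I*sqrt(1070) + sqrt(91281 - 584*461/516)) + 206596 = (I*sqrt(1070) + sqrt(91281 - 67306/129)) + 206596 = (I*sqrt(1070) + sqrt(11707943/129)) + 206596 = (I*sqrt(1070) + sqrt(1510324647)/129) + 206596 = (sqrt(1510324647)/129 + I*sqrt(1070)) + 206596 = 206596 + sqrt(1510324647)/129 + I*sqrt(1070)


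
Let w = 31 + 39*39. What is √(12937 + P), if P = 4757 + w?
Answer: √19246 ≈ 138.73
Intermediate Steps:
w = 1552 (w = 31 + 1521 = 1552)
P = 6309 (P = 4757 + 1552 = 6309)
√(12937 + P) = √(12937 + 6309) = √19246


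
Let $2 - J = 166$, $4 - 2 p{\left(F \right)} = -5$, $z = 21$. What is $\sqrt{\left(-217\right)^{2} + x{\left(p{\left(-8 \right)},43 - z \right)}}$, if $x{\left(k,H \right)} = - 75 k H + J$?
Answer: $10 \sqrt{395} \approx 198.75$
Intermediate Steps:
$p{\left(F \right)} = \frac{9}{2}$ ($p{\left(F \right)} = 2 - - \frac{5}{2} = 2 + \frac{5}{2} = \frac{9}{2}$)
$J = -164$ ($J = 2 - 166 = -164$)
$x{\left(k,H \right)} = -164 - 75 H k$ ($x{\left(k,H \right)} = - 75 k H - 164 = - 75 H k - 164 = -164 - 75 H k$)
$\sqrt{\left(-217\right)^{2} + x{\left(p{\left(-8 \right)},43 - z \right)}} = \sqrt{\left(-217\right)^{2} - \left(164 + 75 \left(43 - 21\right) \frac{9}{2}\right)} = \sqrt{47089 - \left(164 + 75 \left(43 - 21\right) \frac{9}{2}\right)} = \sqrt{47089 - \left(164 + 1650 \cdot \frac{9}{2}\right)} = \sqrt{47089 - 7589} = \sqrt{39500} = 10 \sqrt{395}$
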